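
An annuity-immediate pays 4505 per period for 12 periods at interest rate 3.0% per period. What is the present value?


PV = PMT * (1 - (1+i)^(-n)) / i
= 4505 * (1 - (1+0.03)^(-12)) / 0.03
= 4505 * (1 - 0.70138) / 0.03
= 4505 * 9.954004
= 44842.788


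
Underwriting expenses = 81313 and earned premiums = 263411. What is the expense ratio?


Expense ratio = expenses / premiums
= 81313 / 263411
= 0.3087


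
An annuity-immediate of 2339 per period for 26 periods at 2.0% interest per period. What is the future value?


FV = PMT * ((1+i)^n - 1) / i
= 2339 * ((1.02)^26 - 1) / 0.02
= 2339 * (1.673418 - 1) / 0.02
= 78756.2485


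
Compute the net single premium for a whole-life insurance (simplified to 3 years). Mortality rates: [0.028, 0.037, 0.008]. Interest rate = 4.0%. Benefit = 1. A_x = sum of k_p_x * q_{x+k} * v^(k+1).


v = 0.961538
Year 0: k_p_x=1.0, q=0.028, term=0.026923
Year 1: k_p_x=0.972, q=0.037, term=0.033251
Year 2: k_p_x=0.936036, q=0.008, term=0.006657
A_x = 0.0668


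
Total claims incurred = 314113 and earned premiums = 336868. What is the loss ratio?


Loss ratio = claims / premiums
= 314113 / 336868
= 0.9325


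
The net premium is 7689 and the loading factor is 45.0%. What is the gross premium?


Gross = net * (1 + loading)
= 7689 * (1 + 0.45)
= 7689 * 1.45
= 11149.05


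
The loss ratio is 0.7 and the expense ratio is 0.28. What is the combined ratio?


Combined ratio = loss ratio + expense ratio
= 0.7 + 0.28
= 0.98


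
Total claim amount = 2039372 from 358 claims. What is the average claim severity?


severity = total / number
= 2039372 / 358
= 5696.5698


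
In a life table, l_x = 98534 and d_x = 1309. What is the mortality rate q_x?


q_x = d_x / l_x
= 1309 / 98534
= 0.0133


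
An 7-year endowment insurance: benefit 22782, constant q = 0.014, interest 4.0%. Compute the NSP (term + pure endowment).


Term component = 1839.8473
Pure endowment = 7_p_x * v^7 * benefit = 0.906021 * 0.759918 * 22782 = 15685.4462
NSP = 17525.2935


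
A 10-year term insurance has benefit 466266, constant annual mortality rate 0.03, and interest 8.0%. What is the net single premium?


NSP = benefit * sum_{k=0}^{n-1} k_p_x * q * v^(k+1)
With constant q=0.03, v=0.925926
Sum = 0.179572
NSP = 466266 * 0.179572
= 83728.2266


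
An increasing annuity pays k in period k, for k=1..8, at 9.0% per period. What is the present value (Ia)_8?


(Ia)_n = sum_{k=1}^{n} k * v^k, v = 1/(1+i)
v = 0.917431
Sum computed term by term:
(Ia)_8 = 22.4225


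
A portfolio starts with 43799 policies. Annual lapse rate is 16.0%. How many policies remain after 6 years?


remaining = initial * (1 - lapse)^years
= 43799 * (1 - 0.16)^6
= 43799 * 0.351298
= 15386.5025


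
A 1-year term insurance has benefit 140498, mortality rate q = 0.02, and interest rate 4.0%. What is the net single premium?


NSP = benefit * q * v
v = 1/(1+i) = 0.961538
NSP = 140498 * 0.02 * 0.961538
= 2701.8846


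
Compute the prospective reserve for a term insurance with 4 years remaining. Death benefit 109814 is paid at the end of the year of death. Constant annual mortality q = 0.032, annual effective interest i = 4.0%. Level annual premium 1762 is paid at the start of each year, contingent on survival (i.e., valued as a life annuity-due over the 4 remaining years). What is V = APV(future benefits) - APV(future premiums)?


v = 1/(1+i) = 0.961538
APV(future benefits) per unit = sum_{k=0}^{3} k_p_x * q * v^(k+1) = 0.110876
APV(future benefits) = 109814 * 0.110876 = 12175.6869
Life annuity-due factor ä_{x:4} = sum_{k=0}^{3} k_p_x * v^k = 3.603455
APV(future premiums) = 1762 * 3.603455 = 6349.288
V = 12175.6869 - 6349.288
= 5826.3989


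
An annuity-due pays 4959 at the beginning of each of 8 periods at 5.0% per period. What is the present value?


PV_due = PMT * (1-(1+i)^(-n))/i * (1+i)
PV_immediate = 32051.0721
PV_due = 32051.0721 * 1.05
= 33653.6257


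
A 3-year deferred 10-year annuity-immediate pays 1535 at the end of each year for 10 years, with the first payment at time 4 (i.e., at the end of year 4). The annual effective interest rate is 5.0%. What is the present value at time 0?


PV at time 3 of the 10-year annuity-immediate:
a_n = 1535 * (1-(1+0.05)^(-10))/0.05 = 11852.8631
Discount back 3 years to time 0:
PV = 11852.8631 * (1+0.05)^(-3)
= 11852.8631 * 0.863838
= 10238.9488


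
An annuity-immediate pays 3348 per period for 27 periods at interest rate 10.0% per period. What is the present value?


PV = PMT * (1 - (1+i)^(-n)) / i
= 3348 * (1 - (1+0.1)^(-27)) / 0.1
= 3348 * (1 - 0.076278) / 0.1
= 3348 * 9.237223
= 30926.2231


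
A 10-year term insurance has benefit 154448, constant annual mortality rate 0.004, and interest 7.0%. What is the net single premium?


NSP = benefit * sum_{k=0}^{n-1} k_p_x * q * v^(k+1)
With constant q=0.004, v=0.934579
Sum = 0.027655
NSP = 154448 * 0.027655
= 4271.3016


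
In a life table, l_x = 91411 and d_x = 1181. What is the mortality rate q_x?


q_x = d_x / l_x
= 1181 / 91411
= 0.0129


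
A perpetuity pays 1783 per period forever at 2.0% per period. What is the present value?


PV = PMT / i
= 1783 / 0.02
= 89150.0


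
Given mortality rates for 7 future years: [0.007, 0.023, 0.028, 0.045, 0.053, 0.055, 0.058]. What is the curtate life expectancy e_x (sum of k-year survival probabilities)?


e_x = sum_{k=1}^{n} k_p_x
k_p_x values:
  1_p_x = 0.993
  2_p_x = 0.970161
  3_p_x = 0.942996
  4_p_x = 0.900562
  5_p_x = 0.852832
  6_p_x = 0.805926
  7_p_x = 0.759182
e_x = 6.2247


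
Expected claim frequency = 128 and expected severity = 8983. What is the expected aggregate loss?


E[S] = E[N] * E[X]
= 128 * 8983
= 1.1498e+06


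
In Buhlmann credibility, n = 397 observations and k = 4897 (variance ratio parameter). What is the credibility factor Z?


Z = n / (n + k)
= 397 / (397 + 4897)
= 397 / 5294
= 0.075


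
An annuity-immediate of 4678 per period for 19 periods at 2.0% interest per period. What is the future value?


FV = PMT * ((1+i)^n - 1) / i
= 4678 * ((1.02)^19 - 1) / 0.02
= 4678 * (1.456811 - 1) / 0.02
= 106848.1333


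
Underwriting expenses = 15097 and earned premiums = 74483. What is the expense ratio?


Expense ratio = expenses / premiums
= 15097 / 74483
= 0.2027


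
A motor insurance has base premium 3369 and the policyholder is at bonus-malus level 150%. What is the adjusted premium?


adjusted = base * BM_level / 100
= 3369 * 150 / 100
= 3369 * 1.5
= 5053.5


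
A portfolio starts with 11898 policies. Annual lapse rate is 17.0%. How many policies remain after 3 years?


remaining = initial * (1 - lapse)^years
= 11898 * (1 - 0.17)^3
= 11898 * 0.571787
= 6803.1217


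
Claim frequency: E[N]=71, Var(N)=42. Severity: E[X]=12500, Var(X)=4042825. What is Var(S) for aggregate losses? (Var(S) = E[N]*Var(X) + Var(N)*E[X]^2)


Var(S) = E[N]*Var(X) + Var(N)*E[X]^2
= 71*4042825 + 42*12500^2
= 287040575 + 6562500000
= 6.8495e+09


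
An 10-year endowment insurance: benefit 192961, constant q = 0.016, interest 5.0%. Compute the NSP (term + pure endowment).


Term component = 22338.2903
Pure endowment = 10_p_x * v^10 * benefit = 0.851042 * 0.613913 * 192961 = 100815.5526
NSP = 123153.8428


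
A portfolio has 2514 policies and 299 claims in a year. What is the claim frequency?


frequency = claims / policies
= 299 / 2514
= 0.1189


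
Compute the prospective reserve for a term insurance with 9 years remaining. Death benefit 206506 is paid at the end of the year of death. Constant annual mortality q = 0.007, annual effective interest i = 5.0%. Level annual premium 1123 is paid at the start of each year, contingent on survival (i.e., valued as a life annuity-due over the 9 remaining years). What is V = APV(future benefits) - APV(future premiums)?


v = 1/(1+i) = 0.952381
APV(future benefits) per unit = sum_{k=0}^{8} k_p_x * q * v^(k+1) = 0.048494
APV(future benefits) = 206506 * 0.048494 = 10014.3786
Life annuity-due factor ä_{x:9} = sum_{k=0}^{8} k_p_x * v^k = 7.274156
APV(future premiums) = 1123 * 7.274156 = 8168.8768
V = 10014.3786 - 8168.8768
= 1845.5018


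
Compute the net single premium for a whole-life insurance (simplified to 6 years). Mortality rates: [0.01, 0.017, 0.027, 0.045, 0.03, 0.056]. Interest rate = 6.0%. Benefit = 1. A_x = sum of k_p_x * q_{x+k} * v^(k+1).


v = 0.943396
Year 0: k_p_x=1.0, q=0.01, term=0.009434
Year 1: k_p_x=0.99, q=0.017, term=0.014979
Year 2: k_p_x=0.97317, q=0.027, term=0.022061
Year 3: k_p_x=0.946894, q=0.045, term=0.033751
Year 4: k_p_x=0.904284, q=0.03, term=0.020272
Year 5: k_p_x=0.877156, q=0.056, term=0.034628
A_x = 0.1351


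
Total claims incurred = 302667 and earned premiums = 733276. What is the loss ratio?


Loss ratio = claims / premiums
= 302667 / 733276
= 0.4128


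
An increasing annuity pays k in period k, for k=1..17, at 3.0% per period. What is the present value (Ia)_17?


(Ia)_n = sum_{k=1}^{n} k * v^k, v = 1/(1+i)
v = 0.970874
Sum computed term by term:
(Ia)_17 = 109.1941


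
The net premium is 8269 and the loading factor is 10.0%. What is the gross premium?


Gross = net * (1 + loading)
= 8269 * (1 + 0.1)
= 8269 * 1.1
= 9095.9


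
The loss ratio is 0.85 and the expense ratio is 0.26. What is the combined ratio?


Combined ratio = loss ratio + expense ratio
= 0.85 + 0.26
= 1.11


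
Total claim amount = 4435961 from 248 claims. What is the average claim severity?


severity = total / number
= 4435961 / 248
= 17886.9395


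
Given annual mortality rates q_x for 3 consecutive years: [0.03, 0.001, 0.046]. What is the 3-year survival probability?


p_k = 1 - q_k for each year
Survival = product of (1 - q_k)
= 0.97 * 0.999 * 0.954
= 0.9245


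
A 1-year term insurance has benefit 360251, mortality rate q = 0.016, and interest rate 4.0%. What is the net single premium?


NSP = benefit * q * v
v = 1/(1+i) = 0.961538
NSP = 360251 * 0.016 * 0.961538
= 5542.3231


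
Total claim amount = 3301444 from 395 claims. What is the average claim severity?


severity = total / number
= 3301444 / 395
= 8358.0861


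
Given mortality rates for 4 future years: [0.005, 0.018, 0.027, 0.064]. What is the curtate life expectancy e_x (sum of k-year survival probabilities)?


e_x = sum_{k=1}^{n} k_p_x
k_p_x values:
  1_p_x = 0.995
  2_p_x = 0.97709
  3_p_x = 0.950709
  4_p_x = 0.889863
e_x = 3.8127


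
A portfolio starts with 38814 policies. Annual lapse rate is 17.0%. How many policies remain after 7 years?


remaining = initial * (1 - lapse)^years
= 38814 * (1 - 0.17)^7
= 38814 * 0.271361
= 10532.5868


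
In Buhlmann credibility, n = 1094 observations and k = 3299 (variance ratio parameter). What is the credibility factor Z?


Z = n / (n + k)
= 1094 / (1094 + 3299)
= 1094 / 4393
= 0.249


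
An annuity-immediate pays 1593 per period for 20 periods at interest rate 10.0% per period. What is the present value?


PV = PMT * (1 - (1+i)^(-n)) / i
= 1593 * (1 - (1+0.1)^(-20)) / 0.1
= 1593 * (1 - 0.148644) / 0.1
= 1593 * 8.513564
= 13562.107


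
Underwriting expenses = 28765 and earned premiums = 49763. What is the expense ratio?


Expense ratio = expenses / premiums
= 28765 / 49763
= 0.578


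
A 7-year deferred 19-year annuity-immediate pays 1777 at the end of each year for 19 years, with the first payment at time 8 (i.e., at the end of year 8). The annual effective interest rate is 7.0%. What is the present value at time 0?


PV at time 7 of the 19-year annuity-immediate:
a_n = 1777 * (1-(1+0.07)^(-19))/0.07 = 18366.3527
Discount back 7 years to time 0:
PV = 18366.3527 * (1+0.07)^(-7)
= 18366.3527 * 0.62275
= 11437.6414


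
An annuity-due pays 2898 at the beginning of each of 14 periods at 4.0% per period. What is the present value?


PV_due = PMT * (1-(1+i)^(-n))/i * (1+i)
PV_immediate = 30611.9302
PV_due = 30611.9302 * 1.04
= 31836.4075


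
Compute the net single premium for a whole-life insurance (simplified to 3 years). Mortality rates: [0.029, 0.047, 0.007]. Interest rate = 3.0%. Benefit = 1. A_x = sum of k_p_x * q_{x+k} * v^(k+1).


v = 0.970874
Year 0: k_p_x=1.0, q=0.029, term=0.028155
Year 1: k_p_x=0.971, q=0.047, term=0.043017
Year 2: k_p_x=0.925363, q=0.007, term=0.005928
A_x = 0.0771


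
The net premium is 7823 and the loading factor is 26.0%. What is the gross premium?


Gross = net * (1 + loading)
= 7823 * (1 + 0.26)
= 7823 * 1.26
= 9856.98


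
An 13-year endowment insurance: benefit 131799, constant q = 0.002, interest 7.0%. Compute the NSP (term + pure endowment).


Term component = 2180.8931
Pure endowment = 13_p_x * v^13 * benefit = 0.97431 * 0.414964 * 131799 = 53286.8492
NSP = 55467.7423


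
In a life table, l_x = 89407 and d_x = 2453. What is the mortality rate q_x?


q_x = d_x / l_x
= 2453 / 89407
= 0.0274


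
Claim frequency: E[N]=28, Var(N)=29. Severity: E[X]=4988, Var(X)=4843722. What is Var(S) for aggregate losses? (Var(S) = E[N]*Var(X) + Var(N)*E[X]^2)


Var(S) = E[N]*Var(X) + Var(N)*E[X]^2
= 28*4843722 + 29*4988^2
= 135624216 + 721524176
= 8.5715e+08


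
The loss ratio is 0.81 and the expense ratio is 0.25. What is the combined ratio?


Combined ratio = loss ratio + expense ratio
= 0.81 + 0.25
= 1.06


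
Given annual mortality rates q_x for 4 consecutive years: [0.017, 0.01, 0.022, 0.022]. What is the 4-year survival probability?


p_k = 1 - q_k for each year
Survival = product of (1 - q_k)
= 0.983 * 0.99 * 0.978 * 0.978
= 0.9308


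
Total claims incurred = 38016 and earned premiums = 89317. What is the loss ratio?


Loss ratio = claims / premiums
= 38016 / 89317
= 0.4256


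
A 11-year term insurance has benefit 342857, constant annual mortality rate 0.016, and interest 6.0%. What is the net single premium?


NSP = benefit * sum_{k=0}^{n-1} k_p_x * q * v^(k+1)
With constant q=0.016, v=0.943396
Sum = 0.117654
NSP = 342857 * 0.117654
= 40338.3743


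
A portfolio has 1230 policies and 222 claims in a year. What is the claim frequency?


frequency = claims / policies
= 222 / 1230
= 0.1805


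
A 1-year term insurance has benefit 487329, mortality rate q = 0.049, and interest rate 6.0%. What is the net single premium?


NSP = benefit * q * v
v = 1/(1+i) = 0.943396
NSP = 487329 * 0.049 * 0.943396
= 22527.4726


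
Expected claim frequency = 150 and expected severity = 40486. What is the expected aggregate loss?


E[S] = E[N] * E[X]
= 150 * 40486
= 6.0729e+06


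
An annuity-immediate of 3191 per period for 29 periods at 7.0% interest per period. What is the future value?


FV = PMT * ((1+i)^n - 1) / i
= 3191 * ((1.07)^29 - 1) / 0.07
= 3191 * (7.114257 - 1) / 0.07
= 278722.7749


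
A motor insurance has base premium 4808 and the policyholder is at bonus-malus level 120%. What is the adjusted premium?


adjusted = base * BM_level / 100
= 4808 * 120 / 100
= 4808 * 1.2
= 5769.6


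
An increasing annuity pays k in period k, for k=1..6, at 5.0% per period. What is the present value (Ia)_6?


(Ia)_n = sum_{k=1}^{n} k * v^k, v = 1/(1+i)
v = 0.952381
Sum computed term by term:
(Ia)_6 = 17.0437


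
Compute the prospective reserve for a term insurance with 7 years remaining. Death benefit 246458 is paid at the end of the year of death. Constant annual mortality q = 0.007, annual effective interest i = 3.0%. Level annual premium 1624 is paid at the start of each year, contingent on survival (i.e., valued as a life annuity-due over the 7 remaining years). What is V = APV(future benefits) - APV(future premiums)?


v = 1/(1+i) = 0.970874
APV(future benefits) per unit = sum_{k=0}^{6} k_p_x * q * v^(k+1) = 0.042742
APV(future benefits) = 246458 * 0.042742 = 10534.1542
Life annuity-due factor ä_{x:7} = sum_{k=0}^{6} k_p_x * v^k = 6.289208
APV(future premiums) = 1624 * 6.289208 = 10213.6733
V = 10534.1542 - 10213.6733
= 320.4809


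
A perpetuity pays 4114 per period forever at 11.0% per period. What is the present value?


PV = PMT / i
= 4114 / 0.11
= 37400.0


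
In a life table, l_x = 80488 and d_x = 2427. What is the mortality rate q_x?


q_x = d_x / l_x
= 2427 / 80488
= 0.0302


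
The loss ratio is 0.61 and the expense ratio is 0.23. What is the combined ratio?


Combined ratio = loss ratio + expense ratio
= 0.61 + 0.23
= 0.84


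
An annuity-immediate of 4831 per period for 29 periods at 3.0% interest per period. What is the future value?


FV = PMT * ((1+i)^n - 1) / i
= 4831 * ((1.03)^29 - 1) / 0.03
= 4831 * (2.356566 - 1) / 0.03
= 218452.2653


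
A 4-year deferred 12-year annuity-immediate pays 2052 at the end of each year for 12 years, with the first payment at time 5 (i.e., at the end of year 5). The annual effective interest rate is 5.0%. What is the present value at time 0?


PV at time 4 of the 12-year annuity-immediate:
a_n = 2052 * (1-(1+0.05)^(-12))/0.05 = 18187.3924
Discount back 4 years to time 0:
PV = 18187.3924 * (1+0.05)^(-4)
= 18187.3924 * 0.822702
= 14962.8127


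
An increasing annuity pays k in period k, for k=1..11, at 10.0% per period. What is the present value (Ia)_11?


(Ia)_n = sum_{k=1}^{n} k * v^k, v = 1/(1+i)
v = 0.909091
Sum computed term by term:
(Ia)_11 = 32.8913


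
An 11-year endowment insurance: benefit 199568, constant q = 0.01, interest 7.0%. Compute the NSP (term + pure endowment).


Term component = 14334.751
Pure endowment = 11_p_x * v^11 * benefit = 0.895338 * 0.475093 * 199568 = 84889.9917
NSP = 99224.7427


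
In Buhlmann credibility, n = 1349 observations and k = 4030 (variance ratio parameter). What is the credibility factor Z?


Z = n / (n + k)
= 1349 / (1349 + 4030)
= 1349 / 5379
= 0.2508


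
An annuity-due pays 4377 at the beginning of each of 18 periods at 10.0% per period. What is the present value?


PV_due = PMT * (1-(1+i)^(-n))/i * (1+i)
PV_immediate = 35897.5808
PV_due = 35897.5808 * 1.1
= 39487.3388


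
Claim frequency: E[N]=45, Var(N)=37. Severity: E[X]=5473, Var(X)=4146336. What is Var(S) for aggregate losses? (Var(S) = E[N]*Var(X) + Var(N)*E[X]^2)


Var(S) = E[N]*Var(X) + Var(N)*E[X]^2
= 45*4146336 + 37*5473^2
= 186585120 + 1108287973
= 1.2949e+09


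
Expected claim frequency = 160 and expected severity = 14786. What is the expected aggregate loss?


E[S] = E[N] * E[X]
= 160 * 14786
= 2.3658e+06


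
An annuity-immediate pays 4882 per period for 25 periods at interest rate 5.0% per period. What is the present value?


PV = PMT * (1 - (1+i)^(-n)) / i
= 4882 * (1 - (1+0.05)^(-25)) / 0.05
= 4882 * (1 - 0.295303) / 0.05
= 4882 * 14.093945
= 68806.6374


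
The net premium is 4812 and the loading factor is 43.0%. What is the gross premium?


Gross = net * (1 + loading)
= 4812 * (1 + 0.43)
= 4812 * 1.43
= 6881.16


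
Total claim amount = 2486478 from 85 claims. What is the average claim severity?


severity = total / number
= 2486478 / 85
= 29252.6824


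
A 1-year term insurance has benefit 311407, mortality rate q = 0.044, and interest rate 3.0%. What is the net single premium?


NSP = benefit * q * v
v = 1/(1+i) = 0.970874
NSP = 311407 * 0.044 * 0.970874
= 13302.8233


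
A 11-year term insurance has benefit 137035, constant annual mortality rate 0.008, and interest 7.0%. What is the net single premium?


NSP = benefit * sum_{k=0}^{n-1} k_p_x * q * v^(k+1)
With constant q=0.008, v=0.934579
Sum = 0.057957
NSP = 137035 * 0.057957
= 7942.1627


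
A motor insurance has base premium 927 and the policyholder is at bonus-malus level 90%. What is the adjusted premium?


adjusted = base * BM_level / 100
= 927 * 90 / 100
= 927 * 0.9
= 834.3


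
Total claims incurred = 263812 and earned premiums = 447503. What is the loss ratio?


Loss ratio = claims / premiums
= 263812 / 447503
= 0.5895


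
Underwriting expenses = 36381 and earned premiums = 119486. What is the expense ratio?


Expense ratio = expenses / premiums
= 36381 / 119486
= 0.3045


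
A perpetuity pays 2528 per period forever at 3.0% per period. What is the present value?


PV = PMT / i
= 2528 / 0.03
= 84266.6667


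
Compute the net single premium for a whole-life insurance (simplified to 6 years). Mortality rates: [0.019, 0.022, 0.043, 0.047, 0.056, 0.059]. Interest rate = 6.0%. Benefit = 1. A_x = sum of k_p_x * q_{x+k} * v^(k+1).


v = 0.943396
Year 0: k_p_x=1.0, q=0.019, term=0.017925
Year 1: k_p_x=0.981, q=0.022, term=0.019208
Year 2: k_p_x=0.959418, q=0.043, term=0.034638
Year 3: k_p_x=0.918163, q=0.047, term=0.034182
Year 4: k_p_x=0.875009, q=0.056, term=0.036616
Year 5: k_p_x=0.826009, q=0.059, term=0.034356
A_x = 0.1769


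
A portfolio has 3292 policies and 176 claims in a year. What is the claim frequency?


frequency = claims / policies
= 176 / 3292
= 0.0535


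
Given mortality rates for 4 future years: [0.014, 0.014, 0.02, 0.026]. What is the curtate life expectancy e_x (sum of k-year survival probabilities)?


e_x = sum_{k=1}^{n} k_p_x
k_p_x values:
  1_p_x = 0.986
  2_p_x = 0.972196
  3_p_x = 0.952752
  4_p_x = 0.927981
e_x = 3.8389


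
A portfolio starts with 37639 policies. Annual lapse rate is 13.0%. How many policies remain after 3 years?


remaining = initial * (1 - lapse)^years
= 37639 * (1 - 0.13)^3
= 37639 * 0.658503
= 24785.3944


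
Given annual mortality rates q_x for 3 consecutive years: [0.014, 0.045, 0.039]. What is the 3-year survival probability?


p_k = 1 - q_k for each year
Survival = product of (1 - q_k)
= 0.986 * 0.955 * 0.961
= 0.9049


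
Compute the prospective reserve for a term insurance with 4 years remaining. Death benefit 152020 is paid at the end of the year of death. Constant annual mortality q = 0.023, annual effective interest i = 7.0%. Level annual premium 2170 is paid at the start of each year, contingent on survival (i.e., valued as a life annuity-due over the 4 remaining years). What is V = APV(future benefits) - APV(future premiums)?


v = 1/(1+i) = 0.934579
APV(future benefits) per unit = sum_{k=0}^{3} k_p_x * q * v^(k+1) = 0.075407
APV(future benefits) = 152020 * 0.075407 = 11463.3747
Life annuity-due factor ä_{x:4} = sum_{k=0}^{3} k_p_x * v^k = 3.508066
APV(future premiums) = 2170 * 3.508066 = 7612.5023
V = 11463.3747 - 7612.5023
= 3850.8724


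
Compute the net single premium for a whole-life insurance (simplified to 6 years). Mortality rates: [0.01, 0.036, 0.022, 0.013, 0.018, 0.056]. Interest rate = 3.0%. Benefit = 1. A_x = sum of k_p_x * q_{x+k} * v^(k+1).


v = 0.970874
Year 0: k_p_x=1.0, q=0.01, term=0.009709
Year 1: k_p_x=0.99, q=0.036, term=0.033594
Year 2: k_p_x=0.95436, q=0.022, term=0.019214
Year 3: k_p_x=0.933364, q=0.013, term=0.010781
Year 4: k_p_x=0.92123, q=0.018, term=0.014304
Year 5: k_p_x=0.904648, q=0.056, term=0.042427
A_x = 0.13


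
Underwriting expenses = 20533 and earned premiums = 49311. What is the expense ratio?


Expense ratio = expenses / premiums
= 20533 / 49311
= 0.4164


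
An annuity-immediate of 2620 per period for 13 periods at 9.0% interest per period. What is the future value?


FV = PMT * ((1+i)^n - 1) / i
= 2620 * ((1.09)^13 - 1) / 0.09
= 2620 * (3.065805 - 1) / 0.09
= 60137.8676


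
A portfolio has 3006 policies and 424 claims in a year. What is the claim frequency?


frequency = claims / policies
= 424 / 3006
= 0.1411


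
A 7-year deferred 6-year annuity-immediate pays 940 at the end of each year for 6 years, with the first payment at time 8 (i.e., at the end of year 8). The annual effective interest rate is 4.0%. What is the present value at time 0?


PV at time 7 of the 6-year annuity-immediate:
a_n = 940 * (1-(1+0.04)^(-6))/0.04 = 4927.6086
Discount back 7 years to time 0:
PV = 4927.6086 * (1+0.04)^(-7)
= 4927.6086 * 0.759918
= 3744.5776


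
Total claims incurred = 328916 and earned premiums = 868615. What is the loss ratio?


Loss ratio = claims / premiums
= 328916 / 868615
= 0.3787


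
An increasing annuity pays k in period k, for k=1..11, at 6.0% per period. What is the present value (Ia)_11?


(Ia)_n = sum_{k=1}^{n} k * v^k, v = 1/(1+i)
v = 0.943396
Sum computed term by term:
(Ia)_11 = 42.7571


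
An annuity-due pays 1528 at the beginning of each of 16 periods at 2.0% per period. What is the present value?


PV_due = PMT * (1-(1+i)^(-n))/i * (1+i)
PV_immediate = 20746.7398
PV_due = 20746.7398 * 1.02
= 21161.6746


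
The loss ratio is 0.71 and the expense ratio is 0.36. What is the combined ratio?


Combined ratio = loss ratio + expense ratio
= 0.71 + 0.36
= 1.07


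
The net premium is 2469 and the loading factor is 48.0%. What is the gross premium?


Gross = net * (1 + loading)
= 2469 * (1 + 0.48)
= 2469 * 1.48
= 3654.12


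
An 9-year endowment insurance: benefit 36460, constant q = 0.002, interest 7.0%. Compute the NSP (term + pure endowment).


Term component = 471.7307
Pure endowment = 9_p_x * v^9 * benefit = 0.982143 * 0.543934 * 36460 = 19477.6939
NSP = 19949.4246


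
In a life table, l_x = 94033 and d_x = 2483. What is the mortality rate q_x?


q_x = d_x / l_x
= 2483 / 94033
= 0.0264


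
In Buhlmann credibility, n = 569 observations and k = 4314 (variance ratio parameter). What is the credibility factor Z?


Z = n / (n + k)
= 569 / (569 + 4314)
= 569 / 4883
= 0.1165


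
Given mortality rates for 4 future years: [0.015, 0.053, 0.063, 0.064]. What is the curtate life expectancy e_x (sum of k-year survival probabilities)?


e_x = sum_{k=1}^{n} k_p_x
k_p_x values:
  1_p_x = 0.985
  2_p_x = 0.932795
  3_p_x = 0.874029
  4_p_x = 0.818091
e_x = 3.6099


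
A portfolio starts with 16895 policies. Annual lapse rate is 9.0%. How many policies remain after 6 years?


remaining = initial * (1 - lapse)^years
= 16895 * (1 - 0.09)^6
= 16895 * 0.567869
= 9594.151


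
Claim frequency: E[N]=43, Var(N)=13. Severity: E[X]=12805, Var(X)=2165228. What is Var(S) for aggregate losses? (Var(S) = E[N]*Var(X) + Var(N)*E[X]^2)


Var(S) = E[N]*Var(X) + Var(N)*E[X]^2
= 43*2165228 + 13*12805^2
= 93104804 + 2131584325
= 2.2247e+09


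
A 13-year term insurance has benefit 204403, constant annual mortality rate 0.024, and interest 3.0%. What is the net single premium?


NSP = benefit * sum_{k=0}^{n-1} k_p_x * q * v^(k+1)
With constant q=0.024, v=0.970874
Sum = 0.223755
NSP = 204403 * 0.223755
= 45736.2318


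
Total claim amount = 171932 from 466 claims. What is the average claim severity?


severity = total / number
= 171932 / 466
= 368.9528


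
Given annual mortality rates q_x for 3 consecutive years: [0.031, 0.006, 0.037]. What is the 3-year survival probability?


p_k = 1 - q_k for each year
Survival = product of (1 - q_k)
= 0.969 * 0.994 * 0.963
= 0.9275


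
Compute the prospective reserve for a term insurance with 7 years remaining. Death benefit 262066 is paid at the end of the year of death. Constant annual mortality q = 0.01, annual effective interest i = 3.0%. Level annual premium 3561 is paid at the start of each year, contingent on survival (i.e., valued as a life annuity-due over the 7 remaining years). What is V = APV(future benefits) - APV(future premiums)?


v = 1/(1+i) = 0.970874
APV(future benefits) per unit = sum_{k=0}^{6} k_p_x * q * v^(k+1) = 0.060536
APV(future benefits) = 262066 * 0.060536 = 15864.5307
Life annuity-due factor ä_{x:7} = sum_{k=0}^{6} k_p_x * v^k = 6.235249
APV(future premiums) = 3561 * 6.235249 = 22203.7203
V = 15864.5307 - 22203.7203
= -6339.1896


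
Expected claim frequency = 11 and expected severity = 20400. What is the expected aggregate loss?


E[S] = E[N] * E[X]
= 11 * 20400
= 224400


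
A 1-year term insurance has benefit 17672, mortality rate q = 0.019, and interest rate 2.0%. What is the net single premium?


NSP = benefit * q * v
v = 1/(1+i) = 0.980392
NSP = 17672 * 0.019 * 0.980392
= 329.1843


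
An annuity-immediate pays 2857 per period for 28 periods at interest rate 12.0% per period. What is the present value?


PV = PMT * (1 - (1+i)^(-n)) / i
= 2857 * (1 - (1+0.12)^(-28)) / 0.12
= 2857 * (1 - 0.041869) / 0.12
= 2857 * 7.984423
= 22811.4959


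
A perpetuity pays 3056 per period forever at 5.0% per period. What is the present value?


PV = PMT / i
= 3056 / 0.05
= 61120.0


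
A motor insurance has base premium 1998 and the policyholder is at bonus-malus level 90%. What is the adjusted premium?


adjusted = base * BM_level / 100
= 1998 * 90 / 100
= 1998 * 0.9
= 1798.2


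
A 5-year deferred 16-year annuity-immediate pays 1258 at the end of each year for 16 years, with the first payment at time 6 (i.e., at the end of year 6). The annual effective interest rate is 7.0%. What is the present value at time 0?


PV at time 5 of the 16-year annuity-immediate:
a_n = 1258 * (1-(1+0.07)^(-16))/0.07 = 11883.8839
Discount back 5 years to time 0:
PV = 11883.8839 * (1+0.07)^(-5)
= 11883.8839 * 0.712986
= 8473.045


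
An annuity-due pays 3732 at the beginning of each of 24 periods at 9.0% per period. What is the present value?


PV_due = PMT * (1-(1+i)^(-n))/i * (1+i)
PV_immediate = 36225.0751
PV_due = 36225.0751 * 1.09
= 39485.3319


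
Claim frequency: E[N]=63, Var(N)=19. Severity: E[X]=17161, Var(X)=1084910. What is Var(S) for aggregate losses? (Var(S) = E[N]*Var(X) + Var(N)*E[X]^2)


Var(S) = E[N]*Var(X) + Var(N)*E[X]^2
= 63*1084910 + 19*17161^2
= 68349330 + 5595498499
= 5.6638e+09


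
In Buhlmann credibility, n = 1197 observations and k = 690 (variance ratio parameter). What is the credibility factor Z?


Z = n / (n + k)
= 1197 / (1197 + 690)
= 1197 / 1887
= 0.6343


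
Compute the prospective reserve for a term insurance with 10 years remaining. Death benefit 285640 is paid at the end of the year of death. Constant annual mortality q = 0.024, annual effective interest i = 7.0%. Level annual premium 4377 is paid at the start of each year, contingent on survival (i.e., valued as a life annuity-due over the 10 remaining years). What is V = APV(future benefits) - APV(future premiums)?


v = 1/(1+i) = 0.934579
APV(future benefits) per unit = sum_{k=0}^{9} k_p_x * q * v^(k+1) = 0.15352
APV(future benefits) = 285640 * 0.15352 = 43851.4769
Life annuity-due factor ä_{x:10} = sum_{k=0}^{9} k_p_x * v^k = 6.844437
APV(future premiums) = 4377 * 6.844437 = 29958.1011
V = 43851.4769 - 29958.1011
= 13893.3757


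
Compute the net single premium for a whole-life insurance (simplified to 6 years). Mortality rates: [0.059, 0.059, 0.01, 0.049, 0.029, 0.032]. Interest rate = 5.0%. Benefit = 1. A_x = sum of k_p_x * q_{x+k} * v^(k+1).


v = 0.952381
Year 0: k_p_x=1.0, q=0.059, term=0.05619
Year 1: k_p_x=0.941, q=0.059, term=0.050357
Year 2: k_p_x=0.885481, q=0.01, term=0.007649
Year 3: k_p_x=0.876626, q=0.049, term=0.035339
Year 4: k_p_x=0.833672, q=0.029, term=0.018943
Year 5: k_p_x=0.809495, q=0.032, term=0.01933
A_x = 0.1878


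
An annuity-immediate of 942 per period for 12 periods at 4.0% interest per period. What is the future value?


FV = PMT * ((1+i)^n - 1) / i
= 942 * ((1.04)^12 - 1) / 0.04
= 942 * (1.601032 - 1) / 0.04
= 14154.3087


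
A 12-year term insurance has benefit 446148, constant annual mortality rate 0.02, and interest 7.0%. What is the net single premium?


NSP = benefit * sum_{k=0}^{n-1} k_p_x * q * v^(k+1)
With constant q=0.02, v=0.934579
Sum = 0.144795
NSP = 446148 * 0.144795
= 64599.8896


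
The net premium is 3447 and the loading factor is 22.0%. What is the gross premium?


Gross = net * (1 + loading)
= 3447 * (1 + 0.22)
= 3447 * 1.22
= 4205.34


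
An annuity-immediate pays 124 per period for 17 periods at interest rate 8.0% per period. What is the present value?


PV = PMT * (1 - (1+i)^(-n)) / i
= 124 * (1 - (1+0.08)^(-17)) / 0.08
= 124 * (1 - 0.270269) / 0.08
= 124 * 9.121638
= 1131.0831


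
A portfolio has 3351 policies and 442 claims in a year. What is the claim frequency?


frequency = claims / policies
= 442 / 3351
= 0.1319


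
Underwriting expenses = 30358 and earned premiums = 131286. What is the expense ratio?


Expense ratio = expenses / premiums
= 30358 / 131286
= 0.2312


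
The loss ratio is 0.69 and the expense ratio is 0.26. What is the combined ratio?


Combined ratio = loss ratio + expense ratio
= 0.69 + 0.26
= 0.95


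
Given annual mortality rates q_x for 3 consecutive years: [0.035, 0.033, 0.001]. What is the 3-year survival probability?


p_k = 1 - q_k for each year
Survival = product of (1 - q_k)
= 0.965 * 0.967 * 0.999
= 0.9322


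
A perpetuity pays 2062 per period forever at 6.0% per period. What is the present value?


PV = PMT / i
= 2062 / 0.06
= 34366.6667


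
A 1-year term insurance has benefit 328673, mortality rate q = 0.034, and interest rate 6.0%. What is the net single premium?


NSP = benefit * q * v
v = 1/(1+i) = 0.943396
NSP = 328673 * 0.034 * 0.943396
= 10542.3415


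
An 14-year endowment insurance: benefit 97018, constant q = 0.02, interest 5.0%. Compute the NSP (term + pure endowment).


Term component = 17168.2944
Pure endowment = 14_p_x * v^14 * benefit = 0.753642 * 0.505068 * 97018 = 36928.9696
NSP = 54097.264


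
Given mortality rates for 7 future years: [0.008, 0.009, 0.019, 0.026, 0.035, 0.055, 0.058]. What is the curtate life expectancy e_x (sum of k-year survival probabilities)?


e_x = sum_{k=1}^{n} k_p_x
k_p_x values:
  1_p_x = 0.992
  2_p_x = 0.983072
  3_p_x = 0.964394
  4_p_x = 0.939319
  5_p_x = 0.906443
  6_p_x = 0.856589
  7_p_x = 0.806907
e_x = 6.4487


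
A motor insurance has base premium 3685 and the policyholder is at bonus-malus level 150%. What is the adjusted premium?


adjusted = base * BM_level / 100
= 3685 * 150 / 100
= 3685 * 1.5
= 5527.5


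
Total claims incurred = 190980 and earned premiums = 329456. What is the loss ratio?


Loss ratio = claims / premiums
= 190980 / 329456
= 0.5797


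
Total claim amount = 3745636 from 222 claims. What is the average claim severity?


severity = total / number
= 3745636 / 222
= 16872.2342


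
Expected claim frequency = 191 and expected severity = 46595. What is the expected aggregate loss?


E[S] = E[N] * E[X]
= 191 * 46595
= 8.8996e+06


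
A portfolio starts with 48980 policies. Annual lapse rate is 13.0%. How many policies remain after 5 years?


remaining = initial * (1 - lapse)^years
= 48980 * (1 - 0.13)^5
= 48980 * 0.498421
= 24412.6567


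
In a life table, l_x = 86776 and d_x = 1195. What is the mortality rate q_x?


q_x = d_x / l_x
= 1195 / 86776
= 0.0138


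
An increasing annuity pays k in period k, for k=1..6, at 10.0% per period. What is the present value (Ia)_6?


(Ia)_n = sum_{k=1}^{n} k * v^k, v = 1/(1+i)
v = 0.909091
Sum computed term by term:
(Ia)_6 = 14.0394


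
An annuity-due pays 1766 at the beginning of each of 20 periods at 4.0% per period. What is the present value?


PV_due = PMT * (1-(1+i)^(-n))/i * (1+i)
PV_immediate = 24000.5163
PV_due = 24000.5163 * 1.04
= 24960.537


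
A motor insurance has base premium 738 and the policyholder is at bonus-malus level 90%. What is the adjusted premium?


adjusted = base * BM_level / 100
= 738 * 90 / 100
= 738 * 0.9
= 664.2


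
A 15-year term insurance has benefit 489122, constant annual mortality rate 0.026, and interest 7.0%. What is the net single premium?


NSP = benefit * sum_{k=0}^{n-1} k_p_x * q * v^(k+1)
With constant q=0.026, v=0.934579
Sum = 0.204714
NSP = 489122 * 0.204714
= 100130.0216


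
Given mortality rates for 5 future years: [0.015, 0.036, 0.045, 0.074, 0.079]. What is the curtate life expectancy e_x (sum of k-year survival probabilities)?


e_x = sum_{k=1}^{n} k_p_x
k_p_x values:
  1_p_x = 0.985
  2_p_x = 0.94954
  3_p_x = 0.906811
  4_p_x = 0.839707
  5_p_x = 0.77337
e_x = 4.4544


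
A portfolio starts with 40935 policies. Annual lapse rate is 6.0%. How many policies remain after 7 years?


remaining = initial * (1 - lapse)^years
= 40935 * (1 - 0.06)^7
= 40935 * 0.648478
= 26545.4303


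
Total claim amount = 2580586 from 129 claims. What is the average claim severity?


severity = total / number
= 2580586 / 129
= 20004.5426


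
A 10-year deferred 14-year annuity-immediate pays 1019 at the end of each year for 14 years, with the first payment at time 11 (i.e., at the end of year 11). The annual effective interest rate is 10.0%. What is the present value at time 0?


PV at time 10 of the 14-year annuity-immediate:
a_n = 1019 * (1-(1+0.1)^(-14))/0.1 = 7506.6545
Discount back 10 years to time 0:
PV = 7506.6545 * (1+0.1)^(-10)
= 7506.6545 * 0.385543
= 2894.1403


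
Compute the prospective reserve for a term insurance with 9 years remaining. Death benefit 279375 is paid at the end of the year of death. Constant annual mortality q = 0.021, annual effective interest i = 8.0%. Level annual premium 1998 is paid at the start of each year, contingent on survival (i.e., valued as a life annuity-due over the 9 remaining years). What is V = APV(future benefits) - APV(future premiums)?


v = 1/(1+i) = 0.925926
APV(future benefits) per unit = sum_{k=0}^{8} k_p_x * q * v^(k+1) = 0.121994
APV(future benefits) = 279375 * 0.121994 = 34082.0876
Life annuity-due factor ä_{x:9} = sum_{k=0}^{8} k_p_x * v^k = 6.27398
APV(future premiums) = 1998 * 6.27398 = 12535.4114
V = 34082.0876 - 12535.4114
= 21546.6762


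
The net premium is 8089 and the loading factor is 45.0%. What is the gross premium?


Gross = net * (1 + loading)
= 8089 * (1 + 0.45)
= 8089 * 1.45
= 11729.05


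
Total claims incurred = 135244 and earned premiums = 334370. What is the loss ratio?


Loss ratio = claims / premiums
= 135244 / 334370
= 0.4045


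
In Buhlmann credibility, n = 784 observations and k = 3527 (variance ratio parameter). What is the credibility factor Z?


Z = n / (n + k)
= 784 / (784 + 3527)
= 784 / 4311
= 0.1819


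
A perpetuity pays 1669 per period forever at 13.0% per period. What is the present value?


PV = PMT / i
= 1669 / 0.13
= 12838.4615


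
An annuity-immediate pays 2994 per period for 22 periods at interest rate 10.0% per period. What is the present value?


PV = PMT * (1 - (1+i)^(-n)) / i
= 2994 * (1 - (1+0.1)^(-22)) / 0.1
= 2994 * (1 - 0.122846) / 0.1
= 2994 * 8.77154
= 26261.9916


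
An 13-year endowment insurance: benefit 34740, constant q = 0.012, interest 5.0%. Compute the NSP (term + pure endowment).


Term component = 3675.9847
Pure endowment = 13_p_x * v^13 * benefit = 0.854752 * 0.530321 * 34740 = 15747.4126
NSP = 19423.3972


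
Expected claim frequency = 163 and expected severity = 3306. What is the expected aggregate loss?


E[S] = E[N] * E[X]
= 163 * 3306
= 538878


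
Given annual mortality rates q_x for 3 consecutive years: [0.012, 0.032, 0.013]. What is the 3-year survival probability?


p_k = 1 - q_k for each year
Survival = product of (1 - q_k)
= 0.988 * 0.968 * 0.987
= 0.944


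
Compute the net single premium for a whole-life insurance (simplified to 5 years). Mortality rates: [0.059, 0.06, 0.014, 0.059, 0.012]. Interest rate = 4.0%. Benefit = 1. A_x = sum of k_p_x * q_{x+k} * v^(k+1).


v = 0.961538
Year 0: k_p_x=1.0, q=0.059, term=0.056731
Year 1: k_p_x=0.941, q=0.06, term=0.0522
Year 2: k_p_x=0.88454, q=0.014, term=0.011009
Year 3: k_p_x=0.872156, q=0.059, term=0.043986
Year 4: k_p_x=0.820699, q=0.012, term=0.008095
A_x = 0.172


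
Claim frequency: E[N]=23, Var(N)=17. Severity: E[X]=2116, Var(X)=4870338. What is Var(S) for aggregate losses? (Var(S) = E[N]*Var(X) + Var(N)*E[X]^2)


Var(S) = E[N]*Var(X) + Var(N)*E[X]^2
= 23*4870338 + 17*2116^2
= 112017774 + 76116752
= 1.8813e+08


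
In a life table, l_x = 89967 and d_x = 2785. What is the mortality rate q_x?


q_x = d_x / l_x
= 2785 / 89967
= 0.031


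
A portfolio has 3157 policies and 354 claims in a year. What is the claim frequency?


frequency = claims / policies
= 354 / 3157
= 0.1121
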